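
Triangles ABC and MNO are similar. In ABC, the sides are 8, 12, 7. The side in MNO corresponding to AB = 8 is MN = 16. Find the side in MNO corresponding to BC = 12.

Similar triangles have proportional sides. Setting up the proportion:
MN / AB = NO / BC
16 / 8 = NO / 12
NO = 12 * 16 / 8 = 24.

24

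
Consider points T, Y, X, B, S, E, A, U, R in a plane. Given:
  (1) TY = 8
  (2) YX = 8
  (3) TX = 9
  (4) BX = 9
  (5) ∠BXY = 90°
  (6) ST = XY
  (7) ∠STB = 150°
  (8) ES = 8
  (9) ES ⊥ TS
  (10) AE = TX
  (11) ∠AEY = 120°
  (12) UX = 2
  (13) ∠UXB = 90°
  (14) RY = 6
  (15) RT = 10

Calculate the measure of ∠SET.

From the given relations: ST = XY = 8.
Step 1: By the law of cosines on triangle EST: ET² = 8² + 8² − 2·8·8·cos(90°) = 128, so ET = 8·√2.
Step 2: By the inverse law of cosines on triangle SET: cos(∠SET) = (8² + (8·√2)² − 8²) / (2·8·8·√2) = 128/181.02 = 0.7071, so ∠SET = 45°.

Therefore, the measure of angle ∠SET = 45°.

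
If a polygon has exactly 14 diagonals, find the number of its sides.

Using d = n(n - 3)/2, we solve 14 = n(n - 3)/2.
So n(n - 3) = 28.
Testing n = 7: 7 * 4 = 28 = 28. Correct.
The polygon has 7 sides.

7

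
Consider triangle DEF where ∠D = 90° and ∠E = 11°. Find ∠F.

Let angle F = x. Then 90 + 11 + x = 180.
x = 180 - 101 = 79 degrees.

79 degrees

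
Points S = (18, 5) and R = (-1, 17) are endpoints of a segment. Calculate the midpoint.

The midpoint is the average of the coordinates:
x: (18 + -1)/2 = 17/2
y: (5 + 17)/2 = 11
Midpoint = (17/2, 11)

(17/2, 11)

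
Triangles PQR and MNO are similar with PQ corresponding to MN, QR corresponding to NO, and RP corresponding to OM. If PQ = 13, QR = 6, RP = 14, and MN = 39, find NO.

Similar triangles have proportional sides. Setting up the proportion:
MN / PQ = NO / QR
39 / 13 = NO / 6
NO = 6 * 39 / 13 = 18.

18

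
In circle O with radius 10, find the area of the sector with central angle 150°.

Sector area = πr² × θ/360
= π × 10² × 5/12
= π × 100 × 5/12
= 125*pi/3

125*pi/3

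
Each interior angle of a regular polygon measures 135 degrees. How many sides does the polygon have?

Exterior angle = 180 - 135 = 45. n = 360 / 45 = 8.

8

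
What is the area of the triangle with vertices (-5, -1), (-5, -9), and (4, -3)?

Shoelace: Area = (1/2)|-5(-9--3) + -5(-3--1) + 4(-1--9)| = (1/2)(72) = 36

36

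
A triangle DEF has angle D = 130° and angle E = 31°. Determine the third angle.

By the triangle angle sum property, the three interior angles of any triangle add up to 180°.
We know angle D = 130° and angle E = 31°, so their sum is 161°.
Therefore angle F = 180° - 161° = 19°.

19 degrees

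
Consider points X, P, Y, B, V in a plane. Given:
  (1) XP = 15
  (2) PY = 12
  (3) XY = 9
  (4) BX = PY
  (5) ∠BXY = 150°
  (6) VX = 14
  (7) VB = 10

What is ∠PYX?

Step 1: By the inverse law of cosines on triangle PYX: cos(∠PYX) = (12² + 9² − 15²) / (2·12·9) = 0/216 = 0, so ∠PYX = 90°.

Therefore, the measure of angle ∠PYX = 90°.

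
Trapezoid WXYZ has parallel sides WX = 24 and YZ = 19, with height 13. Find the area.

A trapezoid's area equals the midsegment times the height.
The midsegment is (24 + 19) / 2 = 43/2.
Area = 43/2 * 13 = 559/2.

559/2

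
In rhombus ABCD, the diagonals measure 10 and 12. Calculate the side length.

The diagonals of a rhombus bisect each other at right angles.
Half-diagonals: 10/2 = 5 and 12/2 = 6
side = sqrt(5^2 + 6^2)
side = sqrt(25 + 36)
side = sqrt(61)

sqrt(61)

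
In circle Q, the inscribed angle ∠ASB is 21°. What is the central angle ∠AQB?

By the inscribed angle theorem, the central angle is twice the inscribed angle.
Central angle = 2 × 21° = 42°

42°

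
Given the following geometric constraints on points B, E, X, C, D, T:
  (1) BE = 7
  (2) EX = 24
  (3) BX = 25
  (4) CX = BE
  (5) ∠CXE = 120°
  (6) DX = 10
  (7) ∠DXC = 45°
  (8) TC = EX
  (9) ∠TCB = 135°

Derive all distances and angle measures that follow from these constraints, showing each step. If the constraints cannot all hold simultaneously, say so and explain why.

The constraints are consistent.

From the given relations:
  CX = BE = 7
  TC = EX = 24

Step 1: From EX = 24, XC = 7, and ∠EXC = 120°, by the law of cosines:
  EC² = EX² + XC² - 2·EX·XC·cos(120°) = 576 + 49 + 168 = 793
  EC ≈ 28.16

Step 2: From CX = 7, XD = 10, and ∠CXD = 45°, by the law of cosines:
  CD² = CX² + XD² - 2·CX·XD·cos(45°) = 49 + 100 - 98.99 = 50.01
  CD ≈ 7.07

Step 3: From BE = 7, BX = 25, EX = 24, by the inverse law of cosines:
  cos(∠EBX) = (BE² + BX² - EX²) / (2·BE·BX)
  ∠EBX = 73.74°

Step 4: From EB = 7, EX = 24, BX = 25, by the inverse law of cosines:
  cos(∠BEX) = (EB² + EX² - BX²) / (2·EB·EX)
  ∠BEX = 90°

Step 5: From XB = 25, XE = 24, BE = 7, by the inverse law of cosines:
  cos(∠BXE) = (XB² + XE² - BE²) / (2·XB·XE)
  ∠BXE = 16.26°

Step 6: From EC = 28.16, EX = 24, CX = 7, by the inverse law of cosines:
  cos(∠CEX) = (EC² + EX² - CX²) / (2·EC·EX)
  ∠CEX = 12.43°

Step 7: From CD = 7.07, CX = 7, DX = 10, by the inverse law of cosines:
  cos(∠DCX) = (CD² + CX² - DX²) / (2·CD·CX)
  ∠DCX = 90.58°

Step 8: From CE = 28.16, CX = 7, EX = 24, by the inverse law of cosines:
  cos(∠ECX) = (CE² + CX² - EX²) / (2·CE·CX)
  ∠ECX = 47.57°

Step 9: From DC = 7.07, DX = 10, CX = 7, by the inverse law of cosines:
  cos(∠CDX) = (DC² + DX² - CX²) / (2·DC·DX)
  ∠CDX = 44.42°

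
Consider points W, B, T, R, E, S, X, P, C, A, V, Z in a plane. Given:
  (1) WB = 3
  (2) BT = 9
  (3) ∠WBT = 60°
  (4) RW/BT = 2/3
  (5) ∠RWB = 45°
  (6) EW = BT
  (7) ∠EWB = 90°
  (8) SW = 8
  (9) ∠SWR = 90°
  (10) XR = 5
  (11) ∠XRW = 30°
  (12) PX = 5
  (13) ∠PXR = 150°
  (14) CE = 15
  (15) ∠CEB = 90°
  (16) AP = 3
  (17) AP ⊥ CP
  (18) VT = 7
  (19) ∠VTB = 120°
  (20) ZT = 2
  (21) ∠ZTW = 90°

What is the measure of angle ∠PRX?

Step 1: By the law of cosines on triangle RXP: RP² = 5² + 5² − 2·5·5·cos(150°) = 93.3, so RP ≈ 9.66.
Step 2: By the inverse law of cosines on triangle PRX: cos(∠PRX) = (9.66² + 5² − 5²) / (2·9.66·5) = 93.3/96.59 = 0.9659, so ∠PRX = 15°.

Therefore, the measure of angle ∠PRX = 15°.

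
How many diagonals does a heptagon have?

The number of diagonals in an n-gon is n(n - 3)/2.
For n = 7: 7(7 - 3)/2 = 7 × 4 / 2 = 14.

14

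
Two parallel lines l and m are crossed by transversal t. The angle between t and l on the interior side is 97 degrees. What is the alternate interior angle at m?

Alternate interior angles formed by parallel lines and a transversal are equal.
The given angle is 97 degrees.
The alternate interior angle = 97 degrees.

97 degrees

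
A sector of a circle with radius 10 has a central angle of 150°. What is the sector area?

Sector area = πr² × θ/360
= π × 10² × 5/12
= π × 100 × 5/12
= 125*pi/3

125*pi/3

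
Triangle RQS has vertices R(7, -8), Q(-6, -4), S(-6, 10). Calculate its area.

The Shoelace formula computes the area from vertex coordinates by summing cross products.
For vertices (7,-8), (-6,-4), (-6,10):
Signed sum = 7*-4 - -6*-8 + -6*10 - -6*-4 + -6*-8 - 7*10
= -76 + -84 + -22 = -182
Area = (1/2)|-182| = 91.

91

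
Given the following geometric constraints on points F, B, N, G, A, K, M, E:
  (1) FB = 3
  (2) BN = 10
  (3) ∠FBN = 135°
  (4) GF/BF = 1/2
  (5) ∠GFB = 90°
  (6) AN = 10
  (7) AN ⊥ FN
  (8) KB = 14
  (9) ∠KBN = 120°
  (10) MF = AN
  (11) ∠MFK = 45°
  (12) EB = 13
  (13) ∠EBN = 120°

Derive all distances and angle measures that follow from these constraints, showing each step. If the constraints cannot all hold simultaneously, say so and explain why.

The constraints are consistent.

From the given relations:
  GF = 1/2·BF = 1/2·3 ≈ 1.5
  MF = AN = 10

Step 1: From FB = 3, BN = 10, and ∠FBN = 135°, by the law of cosines:
  FN² = FB² + BN² - 2·FB·BN·cos(135°) = 9 + 100 + 42.43 = 151.4
  FN ≈ 12.31

Step 2: From BF = 3, FG = 1.5, and ∠BFG = 90°, by the law of cosines:
  BG² = BF² + FG² - 2·BF·FG·cos(90°) = 9 + 2.25 - 0 = 11.25
  BG = 3/2·√5

Step 3: From NB = 10, BK = 14, and ∠NBK = 120°, by the law of cosines:
  NK² = NB² + BK² - 2·NB·BK·cos(120°) = 100 + 196 + 140 = 436
  NK = 2·√109

Step 4: From NB = 10, BE = 13, and ∠NBE = 120°, by the law of cosines:
  NE² = NB² + BE² - 2·NB·BE·cos(120°) = 100 + 169 + 130 = 399
  NE ≈ 19.97

Step 5: From FN = 12.31, NA = 10, and ∠FNA = 90°, by the law of cosines:
  FA² = FN² + NA² - 2·FN·NA·cos(90°) = 151.4 + 100 - 0 = 251.4
  FA ≈ 15.86

Step 6: From FB = 3, FN = 12.31, BN = 10, by the inverse law of cosines:
  cos(∠BFN) = (FB² + FN² - BN²) / (2·FB·FN)
  ∠BFN = 35.07°

Step 7: From BF = 3, BG = 3/2·√5, FG = 1.5, by the inverse law of cosines:
  cos(∠FBG) = (BF² + BG² - FG²) / (2·BF·BG)
  ∠FBG = 26.57°

Step 8: From NB = 10, NE = 19.97, BE = 13, by the inverse law of cosines:
  cos(∠BNE) = (NB² + NE² - BE²) / (2·NB·NE)
  ∠BNE = 34.31°

Step 9: From NB = 10, NF = 12.31, BF = 3, by the inverse law of cosines:
  cos(∠BNF) = (NB² + NF² - BF²) / (2·NB·NF)
  ∠BNF = 9.93°

Step 10: From NB = 10, NK = 2·√109, BK = 14, by the inverse law of cosines:
  cos(∠BNK) = (NB² + NK² - BK²) / (2·NB·NK)
  ∠BNK = 35.5°

Step 11: From GB = 3/2·√5, GF = 1.5, BF = 3, by the inverse law of cosines:
  cos(∠BGF) = (GB² + GF² - BF²) / (2·GB·GF)
  ∠BGF = 63.43°

Step 12: From KB = 14, KN = 2·√109, BN = 10, by the inverse law of cosines:
  cos(∠BKN) = (KB² + KN² - BN²) / (2·KB·KN)
  ∠BKN = 24.5°

Step 13: From EB = 13, EN = 19.97, BN = 10, by the inverse law of cosines:
  cos(∠BEN) = (EB² + EN² - BN²) / (2·EB·EN)
  ∠BEN = 25.69°

Step 14: From FA = 15.86, FN = 12.31, AN = 10, by the inverse law of cosines:
  cos(∠AFN) = (FA² + FN² - AN²) / (2·FA·FN)
  ∠AFN = 39.1°

Step 15: From AF = 15.86, AN = 10, FN = 12.31, by the inverse law of cosines:
  cos(∠FAN) = (AF² + AN² - FN²) / (2·AF·AN)
  ∠FAN = 50.9°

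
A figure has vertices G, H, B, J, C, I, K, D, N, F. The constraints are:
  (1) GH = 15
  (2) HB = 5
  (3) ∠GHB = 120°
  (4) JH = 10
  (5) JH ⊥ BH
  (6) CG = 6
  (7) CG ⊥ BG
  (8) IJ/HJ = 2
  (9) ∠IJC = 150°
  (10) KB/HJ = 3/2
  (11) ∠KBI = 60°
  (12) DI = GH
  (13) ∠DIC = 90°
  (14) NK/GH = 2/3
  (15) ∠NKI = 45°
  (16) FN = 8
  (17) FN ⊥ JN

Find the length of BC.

Step 1: By the law of cosines on triangle BHG: BG² = 5² + 15² − 2·5·15·cos(120°) = 325, so BG = 5·√13.
Step 2: By the law of cosines on triangle BGC: BC² = (5·√13)² + 6² − 2·5·√13·6·cos(90°) = 361, so BC = 19.

Therefore, the length of BC = 19.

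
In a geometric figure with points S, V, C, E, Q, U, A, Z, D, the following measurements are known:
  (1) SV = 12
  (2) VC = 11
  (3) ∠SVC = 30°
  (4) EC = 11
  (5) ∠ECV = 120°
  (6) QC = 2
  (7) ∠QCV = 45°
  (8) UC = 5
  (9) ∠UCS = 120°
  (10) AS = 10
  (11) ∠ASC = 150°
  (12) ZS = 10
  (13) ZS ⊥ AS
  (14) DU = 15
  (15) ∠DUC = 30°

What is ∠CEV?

Step 1: By the law of cosines on triangle ECV: EV² = 11² + 11² − 2·11·11·cos(120°) = 363, so EV = 11·√3.
Step 2: By the inverse law of cosines on triangle CEV: cos(∠CEV) = (11² + (11·√3)² − 11²) / (2·11·11·√3) = 363/419.16 = 0.866, so ∠CEV = 30°.

Therefore, the measure of angle ∠CEV = 30°.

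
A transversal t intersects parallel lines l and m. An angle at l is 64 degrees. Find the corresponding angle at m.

Corresponding angles are equal: 64 degrees.

64 degrees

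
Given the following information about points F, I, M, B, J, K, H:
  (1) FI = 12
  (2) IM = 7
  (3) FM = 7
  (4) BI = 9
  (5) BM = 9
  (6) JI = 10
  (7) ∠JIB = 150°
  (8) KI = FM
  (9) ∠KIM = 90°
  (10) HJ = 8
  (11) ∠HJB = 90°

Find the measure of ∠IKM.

From the given relations: KI = FM = 7.
Step 1: By the law of cosines on triangle KIM: KM² = 7² + 7² − 2·7·7·cos(90°) = 98, so KM = 7·√2.
Step 2: By the inverse law of cosines on triangle IKM: cos(∠IKM) = (7² + (7·√2)² − 7²) / (2·7·7·√2) = 98/138.59 = 0.7071, so ∠IKM = 45°.

Therefore, the measure of angle ∠IKM = 45°.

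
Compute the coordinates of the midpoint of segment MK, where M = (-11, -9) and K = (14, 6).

The midpoint is the average of the coordinates:
x: (-11 + 14)/2 = 3/2
y: (-9 + 6)/2 = -3/2
Midpoint = (3/2, -3/2)

(3/2, -3/2)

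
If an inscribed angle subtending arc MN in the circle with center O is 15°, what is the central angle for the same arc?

Central angle = 2 × 15° = 30° (inscribed angle theorem).

30°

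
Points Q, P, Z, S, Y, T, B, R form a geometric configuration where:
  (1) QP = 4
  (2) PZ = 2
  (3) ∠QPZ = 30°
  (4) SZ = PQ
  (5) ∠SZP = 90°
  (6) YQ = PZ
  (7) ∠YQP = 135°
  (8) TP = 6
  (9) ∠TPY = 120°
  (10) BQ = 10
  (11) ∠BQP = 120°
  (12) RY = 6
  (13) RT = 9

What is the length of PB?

Step 1: By the law of cosines on triangle PQB: PB² = 4² + 10² − 2·4·10·cos(120°) = 156, so PB = 2·√39.

Therefore, the length of PB = 2·√39.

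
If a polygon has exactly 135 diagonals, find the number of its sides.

Using d = n(n - 3)/2, we solve 135 = n(n - 3)/2.
So n(n - 3) = 270.
Testing n = 18: 18 * 15 = 270 = 270. Correct.
The polygon has 18 sides.

18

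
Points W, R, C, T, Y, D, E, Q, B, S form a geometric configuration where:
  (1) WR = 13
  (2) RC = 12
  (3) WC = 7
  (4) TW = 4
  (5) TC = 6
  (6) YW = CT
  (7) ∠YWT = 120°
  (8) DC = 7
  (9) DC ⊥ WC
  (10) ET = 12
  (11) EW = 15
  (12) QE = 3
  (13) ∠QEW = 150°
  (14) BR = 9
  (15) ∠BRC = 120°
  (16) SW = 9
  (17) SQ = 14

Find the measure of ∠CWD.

Step 1: By the law of cosines on triangle WCD: WD² = 7² + 7² − 2·7·7·cos(90°) = 98, so WD = 7·√2.
Step 2: By the inverse law of cosines on triangle CWD: cos(∠CWD) = (7² + (7·√2)² − 7²) / (2·7·7·√2) = 98/138.59 = 0.7071, so ∠CWD = 45°.

Therefore, the measure of angle ∠CWD = 45°.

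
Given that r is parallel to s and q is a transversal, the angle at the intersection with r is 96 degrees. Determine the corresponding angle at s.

Corresponding angles formed by parallel lines and a transversal are equal.
The given angle is 96 degrees.
The corresponding angle = 96 degrees.

96 degrees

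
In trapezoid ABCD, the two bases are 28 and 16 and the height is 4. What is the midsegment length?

The midsegment of a trapezoid = (base1 + base2) / 2
midsegment = (28 + 16) / 2
midsegment = 44 / 2
midsegment = 22

22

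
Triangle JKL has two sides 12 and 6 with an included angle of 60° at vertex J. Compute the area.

Area = (1/2)(12)(6) sin(60°) = (1/2)(12)(6)(sqrt(3)/2) = 18*sqrt(3)

18*sqrt(3)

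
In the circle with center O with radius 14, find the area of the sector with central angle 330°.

Sector area = πr² × θ/360
= π × 14² × 11/12
= π × 196 × 11/12
= 539*pi/3

539*pi/3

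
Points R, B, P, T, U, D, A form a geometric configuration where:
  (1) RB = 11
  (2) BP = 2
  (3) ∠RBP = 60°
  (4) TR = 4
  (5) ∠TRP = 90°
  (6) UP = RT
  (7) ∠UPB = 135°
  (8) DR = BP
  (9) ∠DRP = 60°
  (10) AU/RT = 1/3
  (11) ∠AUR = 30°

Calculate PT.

Step 1: By the law of cosines on triangle PBR: PR² = 2² + 11² − 2·2·11·cos(60°) = 103, so PR = √103.
Step 2: By the law of cosines on triangle PRT: PT² = √103² + 4² − 2·√103·4·cos(90°) = 119, so PT = √119.

Therefore, the length of PT = √119.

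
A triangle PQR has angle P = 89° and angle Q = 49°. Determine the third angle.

Let angle R = x. Then 89 + 49 + x = 180.
x = 180 - 138 = 42 degrees.

42 degrees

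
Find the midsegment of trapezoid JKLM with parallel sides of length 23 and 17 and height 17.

The midsegment of a trapezoid = (base1 + base2) / 2
midsegment = (23 + 17) / 2
midsegment = 40 / 2
midsegment = 20

20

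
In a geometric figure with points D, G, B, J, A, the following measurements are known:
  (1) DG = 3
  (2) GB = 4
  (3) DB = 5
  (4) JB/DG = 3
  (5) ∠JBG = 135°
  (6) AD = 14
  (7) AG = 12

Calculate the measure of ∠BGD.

Step 1: By the inverse law of cosines on triangle BGD: cos(∠BGD) = (4² + 3² − 5²) / (2·4·3) = 0/24 = 0, so ∠BGD = 90°.

Therefore, the measure of angle ∠BGD = 90°.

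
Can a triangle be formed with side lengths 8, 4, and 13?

No.
The triangle inequality is violated: 8 + 4 = 12 ≤ 13.
These lengths cannot form a triangle.

No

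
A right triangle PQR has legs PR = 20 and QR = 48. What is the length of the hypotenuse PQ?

By the Pythagorean theorem: PQ^2 = PR^2 + QR^2
PQ^2 = 20^2 + 48^2 = 400 + 2304 = 2704
PQ = sqrt(2704) = 52

52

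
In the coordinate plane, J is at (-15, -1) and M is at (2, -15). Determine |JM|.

d = sqrt((2 - -15)^2 + (-15 - -1)^2)
d = sqrt(17^2 + -14^2)
d = sqrt(289 + 196)
d = sqrt(485)

sqrt(485)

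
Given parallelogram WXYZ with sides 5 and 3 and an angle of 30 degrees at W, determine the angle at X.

Opposite sides of a parallelogram are parallel, so consecutive angles form co-interior angles on a transversal.
Co-interior angles sum to 180°, giving angle X = 180 - 30 = 150 degrees.

150 degrees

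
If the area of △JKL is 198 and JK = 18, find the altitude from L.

Rearranging the area formula Area = (1/2) * base * height:
height = 2 * Area / base = 2 * 198 / 18 = 22.

22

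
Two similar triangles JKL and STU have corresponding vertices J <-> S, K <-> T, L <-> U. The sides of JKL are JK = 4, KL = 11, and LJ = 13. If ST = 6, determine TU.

k = 6/4 = 3/2. TU = 3/2 * 11 = 33/2.

33/2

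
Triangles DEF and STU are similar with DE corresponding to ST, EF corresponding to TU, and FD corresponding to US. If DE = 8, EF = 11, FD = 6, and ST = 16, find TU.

Since the triangles are similar, the ratio of corresponding sides is constant.
Scale factor k = ST / DE = 16 / 8 = 2
TU = k * EF = 2 * 11 = 22

22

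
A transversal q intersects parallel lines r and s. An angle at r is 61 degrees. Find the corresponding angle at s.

When a transversal crosses parallel lines, angles in the same position at each intersection are called corresponding angles.
These are always equal, so the answer is 61 degrees.

61 degrees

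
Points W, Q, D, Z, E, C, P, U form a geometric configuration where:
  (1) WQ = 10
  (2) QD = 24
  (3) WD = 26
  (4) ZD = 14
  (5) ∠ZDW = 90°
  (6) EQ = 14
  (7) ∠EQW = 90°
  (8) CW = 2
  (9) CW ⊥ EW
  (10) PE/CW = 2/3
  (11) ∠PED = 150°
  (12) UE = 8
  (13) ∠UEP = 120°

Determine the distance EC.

Step 1: By the law of cosines on triangle EQW: EW² = 14² + 10² − 2·14·10·cos(90°) = 296, so EW = 2·√74.
Step 2: By the law of cosines on triangle EWC: EC² = (2·√74)² + 2² − 2·2·√74·2·cos(90°) = 300, so EC = 10·√3.

Therefore, the length of EC = 10·√3.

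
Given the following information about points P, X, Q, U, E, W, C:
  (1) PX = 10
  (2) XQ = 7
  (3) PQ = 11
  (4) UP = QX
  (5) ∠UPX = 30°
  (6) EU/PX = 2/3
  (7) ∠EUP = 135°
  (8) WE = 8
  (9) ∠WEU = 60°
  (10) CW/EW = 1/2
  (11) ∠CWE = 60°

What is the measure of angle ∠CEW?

From the given relations: CW = 1/2·EW = 1/2·8 = 4.
Step 1: By the law of cosines on triangle EWC: EC² = 8² + 4² − 2·8·4·cos(60°) = 48, so EC = 4·√3.
Step 2: By the inverse law of cosines on triangle CEW: cos(∠CEW) = ((4·√3)² + 8² − 4²) / (2·4·√3·8) = 96/110.85 = 0.866, so ∠CEW = 30°.

Therefore, the measure of angle ∠CEW = 30°.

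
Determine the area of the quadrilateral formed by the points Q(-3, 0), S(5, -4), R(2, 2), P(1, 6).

The Shoelace formula works by pairing each vertex with the next (cycling back to the first).
For each pair, compute x_i*y_(i+1) - x_(i+1)*y_i:
  (-3*-4 - 5*0) = 12
  (5*2 - 2*-4) = 18
  (2*6 - 1*2) = 10
  (1*0 - -3*6) = 18
Taking half the absolute value of the total: Area = (1/2)(58) = 29.

29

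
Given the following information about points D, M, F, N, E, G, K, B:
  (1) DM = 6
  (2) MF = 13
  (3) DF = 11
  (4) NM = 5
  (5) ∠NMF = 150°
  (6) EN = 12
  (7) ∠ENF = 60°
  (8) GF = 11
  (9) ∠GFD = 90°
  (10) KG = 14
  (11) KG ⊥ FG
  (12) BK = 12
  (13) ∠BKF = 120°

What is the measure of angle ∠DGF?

Step 1: By the law of cosines on triangle GFD: GD² = 11² + 11² − 2·11·11·cos(90°) = 242, so GD = 11·√2.
Step 2: By the inverse law of cosines on triangle DGF: cos(∠DGF) = ((11·√2)² + 11² − 11²) / (2·11·√2·11) = 242/342.24 = 0.7071, so ∠DGF = 45°.

Therefore, the measure of angle ∠DGF = 45°.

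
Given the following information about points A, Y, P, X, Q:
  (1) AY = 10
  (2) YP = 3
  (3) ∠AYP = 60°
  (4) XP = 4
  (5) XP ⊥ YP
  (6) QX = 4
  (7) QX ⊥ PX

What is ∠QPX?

Step 1: By the law of cosines on triangle PXQ: PQ² = 4² + 4² − 2·4·4·cos(90°) = 32, so PQ = 4·√2.
Step 2: By the inverse law of cosines on triangle QPX: cos(∠QPX) = ((4·√2)² + 4² − 4²) / (2·4·√2·4) = 32/45.25 = 0.7071, so ∠QPX = 45°.

Therefore, the measure of angle ∠QPX = 45°.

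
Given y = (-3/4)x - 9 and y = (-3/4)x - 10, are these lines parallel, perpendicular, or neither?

Slope of line 1: m1 = -3/4
Slope of line 2: m2 = -3/4
Since m1 = m2 = -3/4, the lines are parallel.

Parallel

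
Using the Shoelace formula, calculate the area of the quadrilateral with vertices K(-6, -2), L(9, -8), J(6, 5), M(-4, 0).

Shoelace: sum of cross terms = 187, Area = (1/2)|187| = 187/2

187/2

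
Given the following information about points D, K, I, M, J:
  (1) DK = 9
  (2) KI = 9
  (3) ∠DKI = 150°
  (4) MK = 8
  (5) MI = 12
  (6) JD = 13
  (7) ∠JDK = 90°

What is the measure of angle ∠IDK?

Step 1: By the law of cosines on triangle DKI: DI² = 9² + 9² − 2·9·9·cos(150°) = 302.3, so DI ≈ 17.39.
Step 2: By the inverse law of cosines on triangle IDK: cos(∠IDK) = (17.39² + 9² − 9²) / (2·17.39·9) = 302.3/312.96 = 0.9659, so ∠IDK = 15°.

Therefore, the measure of angle ∠IDK = 15°.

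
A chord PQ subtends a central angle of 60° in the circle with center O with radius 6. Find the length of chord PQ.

Chord length = 2r sin(θ/2)
= 2 × 6 × sin(60°/2)
= 2 × 6 × sin(30°)
= 6

6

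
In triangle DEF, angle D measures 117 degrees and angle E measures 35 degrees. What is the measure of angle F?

By the triangle angle sum property, the three interior angles of any triangle add up to 180°.
We know angle D = 117° and angle E = 35°, so their sum is 152°.
Therefore angle F = 180° - 152° = 28°.

28 degrees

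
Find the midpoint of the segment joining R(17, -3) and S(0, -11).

The midpoint is the point halfway along the segment.
Move half the horizontal distance: 17 + (0 - 17)/2 = 17 + -17/2 = 17/2
Move half the vertical distance: -3 + (-11 - -3)/2 = -3 + -8/2 = -7
Midpoint = (17/2, -7)

(17/2, -7)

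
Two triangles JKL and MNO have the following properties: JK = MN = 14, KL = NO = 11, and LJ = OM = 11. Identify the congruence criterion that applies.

The given information matches SSS: All three pairs of corresponding sides are equal (Side-Side-Side).

SSS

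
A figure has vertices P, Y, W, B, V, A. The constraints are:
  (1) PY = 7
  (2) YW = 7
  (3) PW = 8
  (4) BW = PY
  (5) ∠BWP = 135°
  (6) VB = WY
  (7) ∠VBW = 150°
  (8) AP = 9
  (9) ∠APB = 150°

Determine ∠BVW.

From the given relations: VB = WY = 7; BW = PY = 7.
Step 1: By the law of cosines on triangle VBW: VW² = 7² + 7² − 2·7·7·cos(150°) = 182.87, so VW ≈ 13.52.
Step 2: By the inverse law of cosines on triangle BVW: cos(∠BVW) = (7² + 13.52² − 7²) / (2·7·13.52) = 182.87/189.32 = 0.9659, so ∠BVW = 15°.

Therefore, the measure of angle ∠BVW = 15°.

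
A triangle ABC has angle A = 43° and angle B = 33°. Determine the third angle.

The interior angles sum to 180°: angle C = 180 - 43 - 33 = 104°.
The triangle is obtuse (angles 43°, 33°, 104°).

104 degrees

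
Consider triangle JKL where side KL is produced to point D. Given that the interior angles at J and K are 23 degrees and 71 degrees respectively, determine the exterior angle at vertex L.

The interior angle at L is 180 - 23 - 71 = 86 degrees.
The exterior angle and interior angle at L are supplementary:
Exterior angle = 180 - 86 = 94 degrees.

94 degrees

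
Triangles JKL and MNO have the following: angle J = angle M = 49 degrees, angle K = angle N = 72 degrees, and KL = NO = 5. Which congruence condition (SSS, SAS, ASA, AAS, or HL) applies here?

The given information provides:
angle J = angle M = 49 degrees, angle K = angle N = 72 degrees, and KL = NO = 5
This matches the AAS congruence theorem.
Two pairs of corresponding angles and a non-included side are equal (Angle-Angle-Side).

AAS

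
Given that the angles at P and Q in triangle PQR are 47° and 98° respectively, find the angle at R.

angle R = 180 - 47 - 98 = 35 degrees.

35 degrees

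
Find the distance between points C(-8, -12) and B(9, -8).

The horizontal distance is |9 - -8| = 17 and the vertical distance is |-8 - -12| = 4.
By the Pythagorean theorem, d = sqrt(17^2 + 4^2) = sqrt(305).

sqrt(305)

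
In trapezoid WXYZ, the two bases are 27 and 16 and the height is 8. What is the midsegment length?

midsegment = (27 + 16) / 2 = 43 / 2 = 43/2

43/2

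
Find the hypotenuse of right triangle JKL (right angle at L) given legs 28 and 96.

JK = sqrt(28^2 + 96^2) = sqrt(10000) = 100

100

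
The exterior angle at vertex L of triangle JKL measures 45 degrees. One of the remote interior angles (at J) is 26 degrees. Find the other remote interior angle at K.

By the exterior angle theorem: exterior angle = sum of remote interior angles.
45 = 26 + angle K
angle K = 45 - 26 = 19 degrees

19 degrees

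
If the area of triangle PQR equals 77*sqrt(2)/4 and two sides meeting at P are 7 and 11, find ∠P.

From the SAS area formula Area = (1/2)ab sin(C), rearranging gives sin(C) = 2*Area/(ab).
sin(C) = 2 * 77*sqrt(2)/4 / (77) = sqrt(2)/2.
Therefore C = arcsin(sqrt(2)/2) = 45°.
Since sin(180° - C) = sin(C), the obtuse angle 135° gives the same area, so C = 45° or C = 135°.

45° or 135°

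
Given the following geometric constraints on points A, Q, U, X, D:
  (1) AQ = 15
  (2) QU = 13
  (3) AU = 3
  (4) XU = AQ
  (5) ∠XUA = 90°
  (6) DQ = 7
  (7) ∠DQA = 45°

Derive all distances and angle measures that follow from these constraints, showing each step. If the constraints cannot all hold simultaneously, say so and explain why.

The constraints are consistent.

From the given relations:
  XU = AQ = 15

Step 1: From AU = 3, UX = 15, and ∠AUX = 90°, by the law of cosines:
  AX² = AU² + UX² - 2·AU·UX·cos(90°) = 9 + 225 - 0 = 234
  AX = 3·√26

Step 2: From AQ = 15, QD = 7, and ∠AQD = 45°, by the law of cosines:
  AD² = AQ² + QD² - 2·AQ·QD·cos(45°) = 225 + 49 - 148.5 = 125.5
  AD ≈ 11.2

Step 3: From AQ = 15, AU = 3, QU = 13, by the inverse law of cosines:
  cos(∠QAU) = (AQ² + AU² - QU²) / (2·AQ·AU)
  ∠QAU = 43.76°

Step 4: From QA = 15, QU = 13, AU = 3, by the inverse law of cosines:
  cos(∠AQU) = (QA² + QU² - AU²) / (2·QA·QU)
  ∠AQU = 9.18°

Step 5: From UA = 3, UQ = 13, AQ = 15, by the inverse law of cosines:
  cos(∠AUQ) = (UA² + UQ² - AQ²) / (2·UA·UQ)
  ∠AUQ = 127.05°

Step 6: From AD = 11.2, AQ = 15, DQ = 7, by the inverse law of cosines:
  cos(∠DAQ) = (AD² + AQ² - DQ²) / (2·AD·AQ)
  ∠DAQ = 26.22°

Step 7: From AU = 3, AX = 3·√26, UX = 15, by the inverse law of cosines:
  cos(∠UAX) = (AU² + AX² - UX²) / (2·AU·AX)
  ∠UAX = 78.69°

Step 8: From XA = 3·√26, XU = 15, AU = 3, by the inverse law of cosines:
  cos(∠AXU) = (XA² + XU² - AU²) / (2·XA·XU)
  ∠AXU = 11.31°

Step 9: From DA = 11.2, DQ = 7, AQ = 15, by the inverse law of cosines:
  cos(∠ADQ) = (DA² + DQ² - AQ²) / (2·DA·DQ)
  ∠ADQ = 108.78°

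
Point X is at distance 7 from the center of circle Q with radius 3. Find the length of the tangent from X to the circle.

tangent = √(d² - r²) = √(7² - 3²) = √(49 - 9) = √40 = 2*sqrt(10)

2*sqrt(10)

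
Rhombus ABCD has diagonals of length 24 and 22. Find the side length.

The diagonals of a rhombus bisect each other at right angles.
Half-diagonals: 24/2 = 12 and 22/2 = 11
side = sqrt(12^2 + 11^2)
side = sqrt(144 + 121)
side = sqrt(265)

sqrt(265)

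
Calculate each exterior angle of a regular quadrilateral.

Each exterior angle of a regular n-gon is 360 / n.
For n = 4: 360 / 4 = 90 degrees.

90 degrees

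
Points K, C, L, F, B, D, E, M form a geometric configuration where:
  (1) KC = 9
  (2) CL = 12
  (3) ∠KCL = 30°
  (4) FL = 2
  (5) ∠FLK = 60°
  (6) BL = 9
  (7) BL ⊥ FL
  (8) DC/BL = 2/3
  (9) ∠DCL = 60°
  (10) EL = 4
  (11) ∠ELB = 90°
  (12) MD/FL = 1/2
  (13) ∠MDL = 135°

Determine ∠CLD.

From the given relations: DC = 2/3·BL = 2/3·9 = 6.
Step 1: By the law of cosines on triangle LCD: LD² = 12² + 6² − 2·12·6·cos(60°) = 108, so LD = 6·√3.
Step 2: By the inverse law of cosines on triangle CLD: cos(∠CLD) = (12² + (6·√3)² − 6²) / (2·12·6·√3) = 216/249.42 = 0.866, so ∠CLD = 30°.

Therefore, the measure of angle ∠CLD = 30°.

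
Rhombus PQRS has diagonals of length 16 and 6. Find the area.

Area of a rhombus = (d1 * d2) / 2
Area = (16 * 6) / 2
Area = 96 / 2
Area = 48

48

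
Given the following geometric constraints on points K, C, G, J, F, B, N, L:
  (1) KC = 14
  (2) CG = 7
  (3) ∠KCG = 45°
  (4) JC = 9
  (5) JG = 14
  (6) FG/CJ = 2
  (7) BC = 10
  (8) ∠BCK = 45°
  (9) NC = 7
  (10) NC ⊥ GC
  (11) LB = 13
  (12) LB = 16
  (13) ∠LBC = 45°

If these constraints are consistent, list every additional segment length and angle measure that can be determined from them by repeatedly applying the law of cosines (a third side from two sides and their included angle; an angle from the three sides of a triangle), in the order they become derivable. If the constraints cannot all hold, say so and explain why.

These constraints are not satisfiable: (11) LB = 13 and (12) LB = 16 assign two different lengths to the same segment. No planar figure meets all of them, so nothing further can be derived.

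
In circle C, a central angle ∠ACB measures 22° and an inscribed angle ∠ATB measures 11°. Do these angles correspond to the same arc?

By the inscribed angle theorem, if both angles subtend the same arc, the inscribed angle must be half the central angle.
Half of 22° = 11°, which equals the given inscribed angle of 11°.
Therefore, yes, they correspond to the same arc.

Yes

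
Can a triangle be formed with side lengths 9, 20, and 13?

Yes.
The triangle inequality requires that the sum of any two sides exceeds the third.
Here 9 + 13 = 22 > 20, so the condition is met.

Yes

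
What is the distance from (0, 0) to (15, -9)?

d = sqrt((15 - 0)^2 + (-9 - 0)^2)
d = sqrt(15^2 + -9^2)
d = sqrt(225 + 81)
d = sqrt(306) = 3*sqrt(34)

3*sqrt(34)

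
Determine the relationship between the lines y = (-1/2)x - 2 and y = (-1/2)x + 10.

Slope of line 1: m1 = -1/2
Slope of line 2: m2 = -1/2
Two lines are parallel if and only if they have equal slopes (or both are vertical).
Here m1 = m2 = -1/2, confirming the lines are parallel.

Parallel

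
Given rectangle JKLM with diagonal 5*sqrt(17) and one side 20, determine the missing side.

The diagonal of a rectangle forms a right triangle with the two sides.
Rearranging the Pythagorean theorem: missing side = sqrt(d^2 - known^2).
= sqrt(425 - 400) = sqrt(25) = 5.

5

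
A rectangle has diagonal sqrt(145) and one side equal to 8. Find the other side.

The diagonal of a rectangle forms a right triangle with the two sides.
Rearranging the Pythagorean theorem: missing side = sqrt(d^2 - known^2).
= sqrt(145 - 64) = sqrt(81) = 9.

9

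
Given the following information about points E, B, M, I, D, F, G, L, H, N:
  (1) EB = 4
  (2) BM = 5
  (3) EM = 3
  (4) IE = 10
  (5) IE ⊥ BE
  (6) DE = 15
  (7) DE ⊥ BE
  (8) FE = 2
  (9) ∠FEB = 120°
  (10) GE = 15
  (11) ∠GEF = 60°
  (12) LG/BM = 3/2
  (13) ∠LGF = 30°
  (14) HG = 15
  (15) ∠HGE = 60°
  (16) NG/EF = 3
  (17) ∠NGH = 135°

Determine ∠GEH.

Step 1: By the law of cosines on triangle EGH: EH² = 15² + 15² − 2·15·15·cos(60°) = 225, so EH = 15.
Step 2: By the inverse law of cosines on triangle GEH: cos(∠GEH) = (15² + 15² − 15²) / (2·15·15) = 225/450 = 0.5, so ∠GEH = 60°.

Therefore, the measure of angle ∠GEH = 60°.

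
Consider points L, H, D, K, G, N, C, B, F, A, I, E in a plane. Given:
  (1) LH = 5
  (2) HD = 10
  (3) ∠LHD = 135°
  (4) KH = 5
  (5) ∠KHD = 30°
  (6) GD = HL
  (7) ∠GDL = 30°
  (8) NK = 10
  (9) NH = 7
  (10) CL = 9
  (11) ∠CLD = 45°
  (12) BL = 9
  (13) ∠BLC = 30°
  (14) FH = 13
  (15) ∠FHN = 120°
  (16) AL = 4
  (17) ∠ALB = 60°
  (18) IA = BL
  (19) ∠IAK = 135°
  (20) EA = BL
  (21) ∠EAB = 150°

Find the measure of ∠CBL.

Step 1: By the law of cosines on triangle BLC: BC² = 9² + 9² − 2·9·9·cos(30°) = 21.7, so BC ≈ 4.66.
Step 2: By the inverse law of cosines on triangle CBL: cos(∠CBL) = (4.66² + 9² − 9²) / (2·4.66·9) = 21.7/83.86 = 0.2588, so ∠CBL = 75°.

Therefore, the measure of angle ∠CBL = 75°.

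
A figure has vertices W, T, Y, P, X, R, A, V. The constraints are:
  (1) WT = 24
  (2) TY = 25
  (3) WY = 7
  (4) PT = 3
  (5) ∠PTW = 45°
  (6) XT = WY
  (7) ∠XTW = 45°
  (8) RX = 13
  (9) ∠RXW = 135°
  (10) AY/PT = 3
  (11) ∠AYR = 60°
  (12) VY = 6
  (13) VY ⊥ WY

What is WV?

Step 1: By the law of cosines on triangle WYV: WV² = 7² + 6² − 2·7·6·cos(90°) = 85, so WV = √85.

Therefore, the length of WV = √85.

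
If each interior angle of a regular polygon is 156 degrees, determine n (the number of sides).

Exterior angle = 180 - 156 = 24. n = 360 / 24 = 15.

15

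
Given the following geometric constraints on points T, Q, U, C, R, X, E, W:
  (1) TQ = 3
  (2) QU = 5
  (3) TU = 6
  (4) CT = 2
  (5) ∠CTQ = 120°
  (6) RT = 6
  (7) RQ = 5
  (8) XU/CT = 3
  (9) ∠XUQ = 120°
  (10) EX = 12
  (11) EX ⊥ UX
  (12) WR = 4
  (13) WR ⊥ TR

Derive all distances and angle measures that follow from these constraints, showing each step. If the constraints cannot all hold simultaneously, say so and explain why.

The constraints are consistent.

From the given relations:
  XU = 3·CT = 3·2 = 6

Step 1: From TR = 6, RW = 4, and ∠TRW = 90°, by the law of cosines:
  TW² = TR² + RW² - 2·TR·RW·cos(90°) = 36 + 16 - 0 = 52
  TW = 2·√13

Step 2: From QT = 3, TC = 2, and ∠QTC = 120°, by the law of cosines:
  QC² = QT² + TC² - 2·QT·TC·cos(120°) = 9 + 4 + 6 = 19
  QC = √19

Step 3: From QU = 5, UX = 6, and ∠QUX = 120°, by the law of cosines:
  QX² = QU² + UX² - 2·QU·UX·cos(120°) = 25 + 36 + 30 = 91
  QX = √91

Step 4: From UX = 6, XE = 12, and ∠UXE = 90°, by the law of cosines:
  UE² = UX² + XE² - 2·UX·XE·cos(90°) = 36 + 144 - 0 = 180
  UE = 6·√5

Step 5: From TQ = 3, TR = 6, QR = 5, by the inverse law of cosines:
  cos(∠QTR) = (TQ² + TR² - QR²) / (2·TQ·TR)
  ∠QTR = 56.25°

Step 6: From TQ = 3, TU = 6, QU = 5, by the inverse law of cosines:
  cos(∠QTU) = (TQ² + TU² - QU²) / (2·TQ·TU)
  ∠QTU = 56.25°

Step 7: From QR = 5, QT = 3, RT = 6, by the inverse law of cosines:
  cos(∠RQT) = (QR² + QT² - RT²) / (2·QR·QT)
  ∠RQT = 93.82°

Step 8: From QT = 3, QU = 5, TU = 6, by the inverse law of cosines:
  cos(∠TQU) = (QT² + QU² - TU²) / (2·QT·QU)
  ∠TQU = 93.82°

Step 9: From UQ = 5, UT = 6, QT = 3, by the inverse law of cosines:
  cos(∠QUT) = (UQ² + UT² - QT²) / (2·UQ·UT)
  ∠QUT = 29.93°

Step 10: From RQ = 5, RT = 6, QT = 3, by the inverse law of cosines:
  cos(∠QRT) = (RQ² + RT² - QT²) / (2·RQ·RT)
  ∠QRT = 29.93°

Step 11: From TR = 6, TW = 2·√13, RW = 4, by the inverse law of cosines:
  cos(∠RTW) = (TR² + TW² - RW²) / (2·TR·TW)
  ∠RTW = 33.69°

Step 12: From QC = √19, QT = 3, CT = 2, by the inverse law of cosines:
  cos(∠CQT) = (QC² + QT² - CT²) / (2·QC·QT)
  ∠CQT = 23.41°

Step 13: From QU = 5, QX = √91, UX = 6, by the inverse law of cosines:
  cos(∠UQX) = (QU² + QX² - UX²) / (2·QU·QX)
  ∠UQX = 33°

Step 14: From UE = 6·√5, UX = 6, EX = 12, by the inverse law of cosines:
  cos(∠EUX) = (UE² + UX² - EX²) / (2·UE·UX)
  ∠EUX = 63.43°

Step 15: From CQ = √19, CT = 2, QT = 3, by the inverse law of cosines:
  cos(∠QCT) = (CQ² + CT² - QT²) / (2·CQ·CT)
  ∠QCT = 36.59°

Step 16: From XQ = √91, XU = 6, QU = 5, by the inverse law of cosines:
  cos(∠QXU) = (XQ² + XU² - QU²) / (2·XQ·XU)
  ∠QXU = 27°

Step 17: From EU = 6·√5, EX = 12, UX = 6, by the inverse law of cosines:
  cos(∠UEX) = (EU² + EX² - UX²) / (2·EU·EX)
  ∠UEX = 26.57°

Step 18: From WR = 4, WT = 2·√13, RT = 6, by the inverse law of cosines:
  cos(∠RWT) = (WR² + WT² - RT²) / (2·WR·WT)
  ∠RWT = 56.31°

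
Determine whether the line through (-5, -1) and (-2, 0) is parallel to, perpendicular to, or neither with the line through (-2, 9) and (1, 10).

Slope of line 1: m1 = (0 - -1)/(-2 - -5) = 1/3 = 1/3
Slope of line 2: m2 = (10 - 9)/(1 - -2) = 1/3 = 1/3
m1 = m2, so the lines are parallel.

Parallel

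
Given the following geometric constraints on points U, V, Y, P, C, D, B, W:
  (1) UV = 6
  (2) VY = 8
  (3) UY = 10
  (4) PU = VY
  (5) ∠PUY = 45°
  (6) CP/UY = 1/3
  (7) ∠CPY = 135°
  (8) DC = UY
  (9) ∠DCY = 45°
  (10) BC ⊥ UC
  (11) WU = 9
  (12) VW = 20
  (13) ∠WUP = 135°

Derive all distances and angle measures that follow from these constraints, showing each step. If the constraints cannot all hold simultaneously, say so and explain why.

These constraints are not satisfiable: by the triangle inequality in triangle UVW, (1) UV = 6 and (11) WU = 9 force VW ≤ 6 + 9 = 15, but (12) says VW = 20. No planar figure meets all of them, so nothing further can be derived.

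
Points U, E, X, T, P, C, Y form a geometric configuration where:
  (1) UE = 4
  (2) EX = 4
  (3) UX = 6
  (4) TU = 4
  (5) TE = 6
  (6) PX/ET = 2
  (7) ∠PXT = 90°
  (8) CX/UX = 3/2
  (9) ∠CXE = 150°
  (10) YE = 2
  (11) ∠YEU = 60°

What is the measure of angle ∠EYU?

Step 1: By the law of cosines on triangle YEU: YU² = 2² + 4² − 2·2·4·cos(60°) = 12, so YU = 2·√3.
Step 2: By the inverse law of cosines on triangle EYU: cos(∠EYU) = (2² + (2·√3)² − 4²) / (2·2·2·√3) = 0/13.86 = 0, so ∠EYU = 90°.

Therefore, the measure of angle ∠EYU = 90°.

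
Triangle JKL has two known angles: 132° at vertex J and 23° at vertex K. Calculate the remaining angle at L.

By the triangle angle sum property, the three interior angles of any triangle add up to 180°.
We know angle J = 132° and angle K = 23°, so their sum is 155°.
Therefore angle L = 180° - 155° = 25°.

25 degrees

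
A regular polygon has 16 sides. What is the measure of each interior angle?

Each interior angle of a regular n-gon is (n - 2) * 180 / n.
For n = 16: (16 - 2) * 180 / 16 = 2520/16 = 315/2 degrees.

315/2 degrees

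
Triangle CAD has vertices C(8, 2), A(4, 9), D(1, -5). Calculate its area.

Using the Shoelace formula for a triangle:
Area = (1/2)|x0(y1 - y2) + x1(y2 - y0) + x2(y0 - y1)|
Area = (1/2)|8(9 - -5) + 4(-5 - 2) + 1(2 - 9)|
Area = (1/2)|112 + -28 + -7|
Area = (1/2)|77|
Area = (1/2)(77)
Area = 77/2

77/2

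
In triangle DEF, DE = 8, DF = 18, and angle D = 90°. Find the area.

When two sides and the included angle are known, the area formula is (1/2)ab sin(C).
The height from one side to the opposite vertex is 18 sin(90°) = 18.
Area = (1/2) * 8 * 18 = 72.

72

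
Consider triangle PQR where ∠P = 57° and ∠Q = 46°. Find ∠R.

The interior angles sum to 180°: angle R = 180 - 57 - 46 = 77°.
The triangle is acute (angles 57°, 46°, 77°).

77 degrees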